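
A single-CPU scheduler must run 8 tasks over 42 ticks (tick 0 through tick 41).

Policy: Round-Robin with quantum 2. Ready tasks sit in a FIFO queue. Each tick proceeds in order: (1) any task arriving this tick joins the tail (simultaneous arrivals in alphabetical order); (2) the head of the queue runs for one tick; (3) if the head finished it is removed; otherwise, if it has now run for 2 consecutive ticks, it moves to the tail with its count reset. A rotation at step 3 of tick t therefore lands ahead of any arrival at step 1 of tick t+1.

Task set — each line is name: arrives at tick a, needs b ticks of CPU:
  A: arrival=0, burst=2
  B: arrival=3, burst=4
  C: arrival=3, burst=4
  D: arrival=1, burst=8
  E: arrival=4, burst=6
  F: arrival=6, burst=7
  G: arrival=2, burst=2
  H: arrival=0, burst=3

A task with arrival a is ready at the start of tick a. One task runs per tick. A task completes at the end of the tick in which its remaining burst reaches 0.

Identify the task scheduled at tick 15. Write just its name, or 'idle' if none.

t=0: queue=[A,H] q_used=0 → run A
t=1: queue=[A,H,D] q_used=1 → run A
t=2: queue=[H,D,G] q_used=0 → run H
t=3: queue=[H,D,G,B,C] q_used=1 → run H
t=4: queue=[D,G,B,C,H,E] q_used=0 → run D
t=5: queue=[D,G,B,C,H,E] q_used=1 → run D
t=6: queue=[G,B,C,H,E,D,F] q_used=0 → run G
t=7: queue=[G,B,C,H,E,D,F] q_used=1 → run G
t=8: queue=[B,C,H,E,D,F] q_used=0 → run B
t=9: queue=[B,C,H,E,D,F] q_used=1 → run B
t=10: queue=[C,H,E,D,F,B] q_used=0 → run C
t=11: queue=[C,H,E,D,F,B] q_used=1 → run C
t=12: queue=[H,E,D,F,B,C] q_used=0 → run H
t=13: queue=[E,D,F,B,C] q_used=0 → run E
t=14: queue=[E,D,F,B,C] q_used=1 → run E
t=15: queue=[D,F,B,C,E] q_used=0 → run D
t=16: queue=[D,F,B,C,E] q_used=1 → run D
t=17: queue=[F,B,C,E,D] q_used=0 → run F
t=18: queue=[F,B,C,E,D] q_used=1 → run F
t=19: queue=[B,C,E,D,F] q_used=0 → run B
t=20: queue=[B,C,E,D,F] q_used=1 → run B
t=21: queue=[C,E,D,F] q_used=0 → run C
t=22: queue=[C,E,D,F] q_used=1 → run C
t=23: queue=[E,D,F] q_used=0 → run E
t=24: queue=[E,D,F] q_used=1 → run E
t=25: queue=[D,F,E] q_used=0 → run D
t=26: queue=[D,F,E] q_used=1 → run D
t=27: queue=[F,E,D] q_used=0 → run F
t=28: queue=[F,E,D] q_used=1 → run F
t=29: queue=[E,D,F] q_used=0 → run E
t=30: queue=[E,D,F] q_used=1 → run E
t=31: queue=[D,F] q_used=0 → run D
t=32: queue=[D,F] q_used=1 → run D
t=33: queue=[F] q_used=0 → run F
t=34: queue=[F] q_used=1 → run F
t=35: queue=[F] q_used=0 → run F
t=36: (idle)
t=37: (idle)
t=38: (idle)
t=39: (idle)
t=40: (idle)
t=41: (idle)

running at tick 15 = D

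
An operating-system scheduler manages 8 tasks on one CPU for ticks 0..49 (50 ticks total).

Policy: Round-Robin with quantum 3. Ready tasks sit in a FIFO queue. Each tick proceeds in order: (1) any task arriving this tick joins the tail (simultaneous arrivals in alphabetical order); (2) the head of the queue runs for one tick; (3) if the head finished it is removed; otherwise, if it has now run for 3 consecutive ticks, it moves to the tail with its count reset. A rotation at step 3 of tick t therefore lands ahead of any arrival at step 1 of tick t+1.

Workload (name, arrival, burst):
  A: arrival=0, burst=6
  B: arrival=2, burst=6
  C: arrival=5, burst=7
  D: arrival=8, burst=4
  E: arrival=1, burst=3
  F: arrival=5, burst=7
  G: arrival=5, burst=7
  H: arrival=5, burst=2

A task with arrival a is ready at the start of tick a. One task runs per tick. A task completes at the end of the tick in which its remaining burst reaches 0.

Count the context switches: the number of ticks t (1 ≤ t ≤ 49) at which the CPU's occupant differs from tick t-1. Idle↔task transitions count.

context switches = 17

t=0: queue=[A] q_used=0 → run A
t=1: queue=[A,E] q_used=1 → run A
t=2: queue=[A,E,B] q_used=2 → run A
t=3: queue=[E,B,A] q_used=0 → run E
t=4: queue=[E,B,A] q_used=1 → run E
t=5: queue=[E,B,A,C,F,G,H] q_used=2 → run E
t=6: queue=[B,A,C,F,G,H] q_used=0 → run B
t=7: queue=[B,A,C,F,G,H] q_used=1 → run B
t=8: queue=[B,A,C,F,G,H,D] q_used=2 → run B
t=9: queue=[A,C,F,G,H,D,B] q_used=0 → run A
t=10: queue=[A,C,F,G,H,D,B] q_used=1 → run A
t=11: queue=[A,C,F,G,H,D,B] q_used=2 → run A
t=12: queue=[C,F,G,H,D,B] q_used=0 → run C
t=13: queue=[C,F,G,H,D,B] q_used=1 → run C
t=14: queue=[C,F,G,H,D,B] q_used=2 → run C
t=15: queue=[F,G,H,D,B,C] q_used=0 → run F
t=16: queue=[F,G,H,D,B,C] q_used=1 → run F
t=17: queue=[F,G,H,D,B,C] q_used=2 → run F
t=18: queue=[G,H,D,B,C,F] q_used=0 → run G
t=19: queue=[G,H,D,B,C,F] q_used=1 → run G
t=20: queue=[G,H,D,B,C,F] q_used=2 → run G
t=21: queue=[H,D,B,C,F,G] q_used=0 → run H
t=22: queue=[H,D,B,C,F,G] q_used=1 → run H
t=23: queue=[D,B,C,F,G] q_used=0 → run D
t=24: queue=[D,B,C,F,G] q_used=1 → run D
t=25: queue=[D,B,C,F,G] q_used=2 → run D
t=26: queue=[B,C,F,G,D] q_used=0 → run B
t=27: queue=[B,C,F,G,D] q_used=1 → run B
t=28: queue=[B,C,F,G,D] q_used=2 → run B
t=29: queue=[C,F,G,D] q_used=0 → run C
t=30: queue=[C,F,G,D] q_used=1 → run C
t=31: queue=[C,F,G,D] q_used=2 → run C
t=32: queue=[F,G,D,C] q_used=0 → run F
t=33: queue=[F,G,D,C] q_used=1 → run F
t=34: queue=[F,G,D,C] q_used=2 → run F
t=35: queue=[G,D,C,F] q_used=0 → run G
t=36: queue=[G,D,C,F] q_used=1 → run G
t=37: queue=[G,D,C,F] q_used=2 → run G
t=38: queue=[D,C,F,G] q_used=0 → run D
t=39: queue=[C,F,G] q_used=0 → run C
t=40: queue=[F,G] q_used=0 → run F
t=41: queue=[G] q_used=0 → run G
t=42: (idle)
t=43: (idle)
t=44: (idle)
t=45: (idle)
t=46: (idle)
t=47: (idle)
t=48: (idle)
t=49: (idle)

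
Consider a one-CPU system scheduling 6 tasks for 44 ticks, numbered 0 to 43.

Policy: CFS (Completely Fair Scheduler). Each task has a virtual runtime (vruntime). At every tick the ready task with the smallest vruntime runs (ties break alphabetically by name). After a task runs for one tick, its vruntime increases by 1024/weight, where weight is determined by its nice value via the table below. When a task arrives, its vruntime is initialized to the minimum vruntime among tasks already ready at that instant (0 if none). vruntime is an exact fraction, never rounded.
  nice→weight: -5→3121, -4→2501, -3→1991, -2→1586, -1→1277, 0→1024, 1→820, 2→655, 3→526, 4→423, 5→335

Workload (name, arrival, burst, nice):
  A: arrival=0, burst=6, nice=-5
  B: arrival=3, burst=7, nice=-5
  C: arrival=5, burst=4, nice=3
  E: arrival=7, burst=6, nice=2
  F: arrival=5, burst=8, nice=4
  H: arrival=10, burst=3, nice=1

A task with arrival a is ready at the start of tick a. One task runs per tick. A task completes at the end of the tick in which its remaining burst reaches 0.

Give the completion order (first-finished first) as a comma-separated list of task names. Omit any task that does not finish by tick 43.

completion order = A, B, H, C, E, F

t=0: vr[A=0] → run A
t=1: vr[A=1024/3121] → run A
t=2: vr[A=2048/3121] → run A
t=3: vr[A=3072/3121 B=3072/3121] → run A
t=4: vr[A=4096/3121 B=3072/3121] → run B
t=5: vr[A=4096/3121 B=4096/3121 C=4096/3121 F=4096/3121] → run A
t=6: vr[A=5120/3121 B=4096/3121 C=4096/3121 F=4096/3121] → run B
t=7: vr[A=5120/3121 B=5120/3121 C=4096/3121 E=4096/3121 F=4096/3121] → run C
t=8: vr[A=5120/3121 B=5120/3121 C=2675200/820823 E=4096/3121 F=4096/3121] → run E
t=9: vr[A=5120/3121 B=5120/3121 C=2675200/820823 E=5878784/2044255 F=4096/3121] → run F
t=10: vr[A=5120/3121 B=5120/3121 C=2675200/820823 E=5878784/2044255 F=4928512/1320183 H=5120/3121] → run A
t=11: vr[B=5120/3121 C=2675200/820823 E=5878784/2044255 F=4928512/1320183 H=5120/3121] → run B
t=12: vr[B=6144/3121 C=2675200/820823 E=5878784/2044255 F=4928512/1320183 H=5120/3121] → run H
t=13: vr[B=6144/3121 C=2675200/820823 E=5878784/2044255 F=4928512/1320183 H=1848576/639805] → run B
t=14: vr[B=7168/3121 C=2675200/820823 E=5878784/2044255 F=4928512/1320183 H=1848576/639805] → run B
t=15: vr[B=8192/3121 C=2675200/820823 E=5878784/2044255 F=4928512/1320183 H=1848576/639805] → run B
t=16: vr[B=9216/3121 C=2675200/820823 E=5878784/2044255 F=4928512/1320183 H=1848576/639805] → run E
t=17: vr[B=9216/3121 C=2675200/820823 E=9074688/2044255 F=4928512/1320183 H=1848576/639805] → run H
t=18: vr[B=9216/3121 C=2675200/820823 E=9074688/2044255 F=4928512/1320183 H=2647552/639805] → run B
t=19: vr[C=2675200/820823 E=9074688/2044255 F=4928512/1320183 H=2647552/639805] → run C
t=20: vr[C=4273152/820823 E=9074688/2044255 F=4928512/1320183 H=2647552/639805] → run F
t=21: vr[C=4273152/820823 E=9074688/2044255 F=8124416/1320183 H=2647552/639805] → run H
t=22: vr[C=4273152/820823 E=9074688/2044255 F=8124416/1320183] → run E
t=23: vr[C=4273152/820823 E=12270592/2044255 F=8124416/1320183] → run C
t=24: vr[C=5871104/820823 E=12270592/2044255 F=8124416/1320183] → run E
t=25: vr[C=5871104/820823 E=15466496/2044255 F=8124416/1320183] → run F
t=26: vr[C=5871104/820823 E=15466496/2044255 F=3773440/440061] → run C
t=27: vr[E=15466496/2044255 F=3773440/440061] → run E
t=28: vr[E=3732480/408851 F=3773440/440061] → run F
t=29: vr[E=3732480/408851 F=14516224/1320183] → run E
t=30: vr[F=14516224/1320183] → run F
t=31: vr[F=17712128/1320183] → run F
t=32: vr[F=6969344/440061] → run F
t=33: vr[F=24103936/1320183] → run F
t=34: (idle)
t=35: (idle)
t=36: (idle)
t=37: (idle)
t=38: (idle)
t=39: (idle)
t=40: (idle)
t=41: (idle)
t=42: (idle)
t=43: (idle)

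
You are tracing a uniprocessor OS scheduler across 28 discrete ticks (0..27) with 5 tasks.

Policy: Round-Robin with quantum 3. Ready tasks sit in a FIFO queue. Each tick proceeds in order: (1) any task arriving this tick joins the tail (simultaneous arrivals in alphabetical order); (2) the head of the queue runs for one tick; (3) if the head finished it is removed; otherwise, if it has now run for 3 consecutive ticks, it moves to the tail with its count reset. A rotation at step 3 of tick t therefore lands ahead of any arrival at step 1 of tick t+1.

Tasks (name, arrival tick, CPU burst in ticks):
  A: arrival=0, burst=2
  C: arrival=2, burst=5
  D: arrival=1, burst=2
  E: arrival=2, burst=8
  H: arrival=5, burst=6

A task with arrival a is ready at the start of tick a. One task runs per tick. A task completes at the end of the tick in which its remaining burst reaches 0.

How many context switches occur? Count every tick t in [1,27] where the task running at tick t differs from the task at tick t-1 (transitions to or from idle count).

context switches = 9

t=0: queue=[A] q_used=0 → run A
t=1: queue=[A,D] q_used=1 → run A
t=2: queue=[D,C,E] q_used=0 → run D
t=3: queue=[D,C,E] q_used=1 → run D
t=4: queue=[C,E] q_used=0 → run C
t=5: queue=[C,E,H] q_used=1 → run C
t=6: queue=[C,E,H] q_used=2 → run C
t=7: queue=[E,H,C] q_used=0 → run E
t=8: queue=[E,H,C] q_used=1 → run E
t=9: queue=[E,H,C] q_used=2 → run E
t=10: queue=[H,C,E] q_used=0 → run H
t=11: queue=[H,C,E] q_used=1 → run H
t=12: queue=[H,C,E] q_used=2 → run H
t=13: queue=[C,E,H] q_used=0 → run C
t=14: queue=[C,E,H] q_used=1 → run C
t=15: queue=[E,H] q_used=0 → run E
t=16: queue=[E,H] q_used=1 → run E
t=17: queue=[E,H] q_used=2 → run E
t=18: queue=[H,E] q_used=0 → run H
t=19: queue=[H,E] q_used=1 → run H
t=20: queue=[H,E] q_used=2 → run H
t=21: queue=[E] q_used=0 → run E
t=22: queue=[E] q_used=1 → run E
t=23: (idle)
t=24: (idle)
t=25: (idle)
t=26: (idle)
t=27: (idle)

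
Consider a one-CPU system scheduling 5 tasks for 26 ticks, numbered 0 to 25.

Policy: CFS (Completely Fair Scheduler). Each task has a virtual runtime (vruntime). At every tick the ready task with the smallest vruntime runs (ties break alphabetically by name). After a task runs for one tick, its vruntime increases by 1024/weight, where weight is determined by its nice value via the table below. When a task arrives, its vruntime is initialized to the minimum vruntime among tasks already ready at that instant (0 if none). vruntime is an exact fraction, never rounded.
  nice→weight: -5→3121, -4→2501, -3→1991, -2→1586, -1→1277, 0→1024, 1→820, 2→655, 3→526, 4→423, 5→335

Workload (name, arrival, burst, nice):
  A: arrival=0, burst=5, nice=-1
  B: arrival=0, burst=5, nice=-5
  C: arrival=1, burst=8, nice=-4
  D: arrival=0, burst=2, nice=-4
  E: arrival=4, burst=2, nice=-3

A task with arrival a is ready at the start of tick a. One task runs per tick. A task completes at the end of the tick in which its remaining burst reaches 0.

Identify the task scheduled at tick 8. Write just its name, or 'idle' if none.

running at tick 8 = B

t=0: vr[A=0 B=0 D=0] → run A
t=1: vr[A=1024/1277 B=0 C=0 D=0] → run B
t=2: vr[A=1024/1277 B=1024/3121 C=0 D=0] → run C
t=3: vr[A=1024/1277 B=1024/3121 C=1024/2501 D=0] → run D
t=4: vr[A=1024/1277 B=1024/3121 C=1024/2501 D=1024/2501 E=1024/3121] → run B
t=5: vr[A=1024/1277 B=2048/3121 C=1024/2501 D=1024/2501 E=1024/3121] → run E
t=6: vr[A=1024/1277 B=2048/3121 C=1024/2501 D=1024/2501 E=5234688/6213911] → run C
t=7: vr[A=1024/1277 B=2048/3121 C=2048/2501 D=1024/2501 E=5234688/6213911] → run D
t=8: vr[A=1024/1277 B=2048/3121 C=2048/2501 E=5234688/6213911] → run B
t=9: vr[A=1024/1277 B=3072/3121 C=2048/2501 E=5234688/6213911] → run A
t=10: vr[A=2048/1277 B=3072/3121 C=2048/2501 E=5234688/6213911] → run C
t=11: vr[A=2048/1277 B=3072/3121 C=3072/2501 E=5234688/6213911] → run E
t=12: vr[A=2048/1277 B=3072/3121 C=3072/2501] → run B
t=13: vr[A=2048/1277 B=4096/3121 C=3072/2501] → run C
t=14: vr[A=2048/1277 B=4096/3121 C=4096/2501] → run B
t=15: vr[A=2048/1277 C=4096/2501] → run A
t=16: vr[A=3072/1277 C=4096/2501] → run C
t=17: vr[A=3072/1277 C=5120/2501] → run C
t=18: vr[A=3072/1277 C=6144/2501] → run A
t=19: vr[A=4096/1277 C=6144/2501] → run C
t=20: vr[A=4096/1277 C=7168/2501] → run C
t=21: vr[A=4096/1277] → run A
t=22: (idle)
t=23: (idle)
t=24: (idle)
t=25: (idle)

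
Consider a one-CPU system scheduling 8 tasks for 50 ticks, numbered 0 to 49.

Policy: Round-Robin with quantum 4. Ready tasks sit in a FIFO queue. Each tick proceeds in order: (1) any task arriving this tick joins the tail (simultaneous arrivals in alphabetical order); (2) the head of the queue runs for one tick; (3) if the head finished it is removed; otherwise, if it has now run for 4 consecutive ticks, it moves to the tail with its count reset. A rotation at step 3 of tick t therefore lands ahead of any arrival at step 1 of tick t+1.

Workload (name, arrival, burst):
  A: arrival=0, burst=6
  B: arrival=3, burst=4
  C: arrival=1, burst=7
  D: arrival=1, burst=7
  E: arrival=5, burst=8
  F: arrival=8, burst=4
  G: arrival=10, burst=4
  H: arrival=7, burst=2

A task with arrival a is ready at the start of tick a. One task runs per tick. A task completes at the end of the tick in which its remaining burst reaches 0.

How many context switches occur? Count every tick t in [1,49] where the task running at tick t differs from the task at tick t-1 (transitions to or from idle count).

context switches = 12

t=0: queue=[A] q_used=0 → run A
t=1: queue=[A,C,D] q_used=1 → run A
t=2: queue=[A,C,D] q_used=2 → run A
t=3: queue=[A,C,D,B] q_used=3 → run A
t=4: queue=[C,D,B,A] q_used=0 → run C
t=5: queue=[C,D,B,A,E] q_used=1 → run C
t=6: queue=[C,D,B,A,E] q_used=2 → run C
t=7: queue=[C,D,B,A,E,H] q_used=3 → run C
t=8: queue=[D,B,A,E,H,C,F] q_used=0 → run D
t=9: queue=[D,B,A,E,H,C,F] q_used=1 → run D
t=10: queue=[D,B,A,E,H,C,F,G] q_used=2 → run D
t=11: queue=[D,B,A,E,H,C,F,G] q_used=3 → run D
t=12: queue=[B,A,E,H,C,F,G,D] q_used=0 → run B
t=13: queue=[B,A,E,H,C,F,G,D] q_used=1 → run B
t=14: queue=[B,A,E,H,C,F,G,D] q_used=2 → run B
t=15: queue=[B,A,E,H,C,F,G,D] q_used=3 → run B
t=16: queue=[A,E,H,C,F,G,D] q_used=0 → run A
t=17: queue=[A,E,H,C,F,G,D] q_used=1 → run A
t=18: queue=[E,H,C,F,G,D] q_used=0 → run E
t=19: queue=[E,H,C,F,G,D] q_used=1 → run E
t=20: queue=[E,H,C,F,G,D] q_used=2 → run E
t=21: queue=[E,H,C,F,G,D] q_used=3 → run E
t=22: queue=[H,C,F,G,D,E] q_used=0 → run H
t=23: queue=[H,C,F,G,D,E] q_used=1 → run H
t=24: queue=[C,F,G,D,E] q_used=0 → run C
t=25: queue=[C,F,G,D,E] q_used=1 → run C
t=26: queue=[C,F,G,D,E] q_used=2 → run C
t=27: queue=[F,G,D,E] q_used=0 → run F
t=28: queue=[F,G,D,E] q_used=1 → run F
t=29: queue=[F,G,D,E] q_used=2 → run F
t=30: queue=[F,G,D,E] q_used=3 → run F
t=31: queue=[G,D,E] q_used=0 → run G
t=32: queue=[G,D,E] q_used=1 → run G
t=33: queue=[G,D,E] q_used=2 → run G
t=34: queue=[G,D,E] q_used=3 → run G
t=35: queue=[D,E] q_used=0 → run D
t=36: queue=[D,E] q_used=1 → run D
t=37: queue=[D,E] q_used=2 → run D
t=38: queue=[E] q_used=0 → run E
t=39: queue=[E] q_used=1 → run E
t=40: queue=[E] q_used=2 → run E
t=41: queue=[E] q_used=3 → run E
t=42: (idle)
t=43: (idle)
t=44: (idle)
t=45: (idle)
t=46: (idle)
t=47: (idle)
t=48: (idle)
t=49: (idle)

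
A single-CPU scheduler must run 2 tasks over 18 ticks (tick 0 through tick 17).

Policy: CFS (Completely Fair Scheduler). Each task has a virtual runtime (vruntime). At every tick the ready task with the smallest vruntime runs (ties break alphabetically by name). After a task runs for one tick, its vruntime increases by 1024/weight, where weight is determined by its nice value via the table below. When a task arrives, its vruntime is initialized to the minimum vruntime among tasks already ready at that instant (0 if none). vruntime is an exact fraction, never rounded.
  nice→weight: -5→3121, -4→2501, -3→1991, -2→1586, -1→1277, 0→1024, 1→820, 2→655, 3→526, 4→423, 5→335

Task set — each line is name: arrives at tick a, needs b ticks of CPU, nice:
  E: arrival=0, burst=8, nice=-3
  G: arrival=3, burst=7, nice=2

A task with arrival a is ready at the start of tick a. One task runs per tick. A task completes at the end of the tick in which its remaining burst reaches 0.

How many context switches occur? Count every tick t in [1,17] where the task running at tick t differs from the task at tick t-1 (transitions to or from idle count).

context switches = 6

t=0: vr[E=0] → run E
t=1: vr[E=1024/1991] → run E
t=2: vr[E=2048/1991] → run E
t=3: vr[E=3072/1991 G=3072/1991] → run E
t=4: vr[E=4096/1991 G=3072/1991] → run G
t=5: vr[E=4096/1991 G=4050944/1304105] → run E
t=6: vr[E=5120/1991 G=4050944/1304105] → run E
t=7: vr[E=6144/1991 G=4050944/1304105] → run E
t=8: vr[E=7168/1991 G=4050944/1304105] → run G
t=9: vr[E=7168/1991 G=6089728/1304105] → run E
t=10: vr[G=6089728/1304105] → run G
t=11: vr[G=8128512/1304105] → run G
t=12: vr[G=10167296/1304105] → run G
t=13: vr[G=2441216/260821] → run G
t=14: vr[G=14244864/1304105] → run G
t=15: (idle)
t=16: (idle)
t=17: (idle)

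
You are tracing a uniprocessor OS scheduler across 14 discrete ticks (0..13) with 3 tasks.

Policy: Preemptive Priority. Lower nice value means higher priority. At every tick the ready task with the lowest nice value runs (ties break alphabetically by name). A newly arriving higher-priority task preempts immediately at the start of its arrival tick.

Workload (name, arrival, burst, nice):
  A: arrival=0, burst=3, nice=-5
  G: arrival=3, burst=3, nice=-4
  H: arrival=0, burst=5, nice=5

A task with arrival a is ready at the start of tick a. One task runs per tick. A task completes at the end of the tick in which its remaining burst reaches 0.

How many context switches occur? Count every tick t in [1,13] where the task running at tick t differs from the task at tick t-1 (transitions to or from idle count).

t=0: ready={A,H} → run A
t=1: ready={A,H} → run A
t=2: ready={A,H} → run A
t=3: ready={G,H} → run G
t=4: ready={G,H} → run G
t=5: ready={G,H} → run G
t=6: ready={H} → run H
t=7: ready={H} → run H
t=8: ready={H} → run H
t=9: ready={H} → run H
t=10: ready={H} → run H
t=11: (idle)
t=12: (idle)
t=13: (idle)

context switches = 3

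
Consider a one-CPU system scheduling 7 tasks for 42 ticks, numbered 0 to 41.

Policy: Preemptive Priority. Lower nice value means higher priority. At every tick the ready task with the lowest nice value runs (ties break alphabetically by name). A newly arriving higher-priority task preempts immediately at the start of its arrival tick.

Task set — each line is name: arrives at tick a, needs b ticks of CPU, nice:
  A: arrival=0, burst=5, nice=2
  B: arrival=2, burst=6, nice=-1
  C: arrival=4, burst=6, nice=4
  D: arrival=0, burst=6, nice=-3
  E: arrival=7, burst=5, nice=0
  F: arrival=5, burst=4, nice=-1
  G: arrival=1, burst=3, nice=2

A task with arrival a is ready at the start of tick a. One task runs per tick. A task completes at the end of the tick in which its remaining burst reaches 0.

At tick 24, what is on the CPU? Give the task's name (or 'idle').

t=0: ready={A,D} → run D
t=1: ready={A,D,G} → run D
t=2: ready={A,B,D,G} → run D
t=3: ready={A,B,D,G} → run D
t=4: ready={A,B,C,D,G} → run D
t=5: ready={A,B,C,D,F,G} → run D
t=6: ready={A,B,C,F,G} → run B
t=7: ready={A,B,C,E,F,G} → run B
t=8: ready={A,B,C,E,F,G} → run B
t=9: ready={A,B,C,E,F,G} → run B
t=10: ready={A,B,C,E,F,G} → run B
t=11: ready={A,B,C,E,F,G} → run B
t=12: ready={A,C,E,F,G} → run F
t=13: ready={A,C,E,F,G} → run F
t=14: ready={A,C,E,F,G} → run F
t=15: ready={A,C,E,F,G} → run F
t=16: ready={A,C,E,G} → run E
t=17: ready={A,C,E,G} → run E
t=18: ready={A,C,E,G} → run E
t=19: ready={A,C,E,G} → run E
t=20: ready={A,C,E,G} → run E
t=21: ready={A,C,G} → run A
t=22: ready={A,C,G} → run A
t=23: ready={A,C,G} → run A
t=24: ready={A,C,G} → run A
t=25: ready={A,C,G} → run A
t=26: ready={C,G} → run G
t=27: ready={C,G} → run G
t=28: ready={C,G} → run G
t=29: ready={C} → run C
t=30: ready={C} → run C
t=31: ready={C} → run C
t=32: ready={C} → run C
t=33: ready={C} → run C
t=34: ready={C} → run C
t=35: (idle)
t=36: (idle)
t=37: (idle)
t=38: (idle)
t=39: (idle)
t=40: (idle)
t=41: (idle)

running at tick 24 = A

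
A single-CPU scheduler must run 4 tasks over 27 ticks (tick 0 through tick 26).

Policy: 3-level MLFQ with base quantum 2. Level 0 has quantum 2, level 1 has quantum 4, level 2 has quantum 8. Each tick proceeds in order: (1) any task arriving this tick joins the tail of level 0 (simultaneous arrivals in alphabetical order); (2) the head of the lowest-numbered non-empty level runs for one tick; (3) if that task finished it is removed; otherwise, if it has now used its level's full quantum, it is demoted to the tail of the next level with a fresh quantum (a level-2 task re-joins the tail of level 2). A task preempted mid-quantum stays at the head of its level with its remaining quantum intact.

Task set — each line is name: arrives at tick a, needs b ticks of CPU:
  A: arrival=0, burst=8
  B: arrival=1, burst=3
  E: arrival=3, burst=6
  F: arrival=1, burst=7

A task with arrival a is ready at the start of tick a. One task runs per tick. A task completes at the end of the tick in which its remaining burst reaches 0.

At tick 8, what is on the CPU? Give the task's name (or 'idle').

running at tick 8 = A

t=0: L0/L1/L2 = A/-/- → run A
t=1: L0/L1/L2 = ABF/-/- → run A
t=2: L0/L1/L2 = BF/A/- → run B
t=3: L0/L1/L2 = BFE/A/- → run B
t=4: L0/L1/L2 = FE/AB/- → run F
t=5: L0/L1/L2 = FE/AB/- → run F
t=6: L0/L1/L2 = E/ABF/- → run E
t=7: L0/L1/L2 = E/ABF/- → run E
t=8: L0/L1/L2 = -/ABFE/- → run A
t=9: L0/L1/L2 = -/ABFE/- → run A
t=10: L0/L1/L2 = -/ABFE/- → run A
t=11: L0/L1/L2 = -/ABFE/- → run A
t=12: L0/L1/L2 = -/BFE/A → run B
t=13: L0/L1/L2 = -/FE/A → run F
t=14: L0/L1/L2 = -/FE/A → run F
t=15: L0/L1/L2 = -/FE/A → run F
t=16: L0/L1/L2 = -/FE/A → run F
t=17: L0/L1/L2 = -/E/AF → run E
t=18: L0/L1/L2 = -/E/AF → run E
t=19: L0/L1/L2 = -/E/AF → run E
t=20: L0/L1/L2 = -/E/AF → run E
t=21: L0/L1/L2 = -/-/AF → run A
t=22: L0/L1/L2 = -/-/AF → run A
t=23: L0/L1/L2 = -/-/F → run F
t=24: (idle)
t=25: (idle)
t=26: (idle)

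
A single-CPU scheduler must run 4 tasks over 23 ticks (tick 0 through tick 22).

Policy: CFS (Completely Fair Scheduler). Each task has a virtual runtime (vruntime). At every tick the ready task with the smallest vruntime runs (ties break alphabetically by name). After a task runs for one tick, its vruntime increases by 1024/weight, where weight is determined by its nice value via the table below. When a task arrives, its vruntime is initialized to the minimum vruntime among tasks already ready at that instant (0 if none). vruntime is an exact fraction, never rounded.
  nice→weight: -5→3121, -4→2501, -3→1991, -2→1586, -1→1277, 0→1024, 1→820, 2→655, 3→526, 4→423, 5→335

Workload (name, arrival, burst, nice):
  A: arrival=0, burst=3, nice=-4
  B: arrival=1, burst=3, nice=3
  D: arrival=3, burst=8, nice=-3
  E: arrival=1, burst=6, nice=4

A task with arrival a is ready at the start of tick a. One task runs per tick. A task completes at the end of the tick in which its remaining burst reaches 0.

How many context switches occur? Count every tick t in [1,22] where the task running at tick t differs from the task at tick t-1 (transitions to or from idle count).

t=0: vr[A=0] → run A
t=1: vr[A=1024/2501 B=1024/2501 E=1024/2501] → run A
t=2: vr[A=2048/2501 B=1024/2501 E=1024/2501] → run B
t=3: vr[A=2048/2501 B=1549824/657763 D=1024/2501 E=1024/2501] → run D
t=4: vr[A=2048/2501 B=1549824/657763 D=4599808/4979491 E=1024/2501] → run E
t=5: vr[A=2048/2501 B=1549824/657763 D=4599808/4979491 E=2994176/1057923] → run A
t=6: vr[B=1549824/657763 D=4599808/4979491 E=2994176/1057923] → run D
t=7: vr[B=1549824/657763 D=7160832/4979491 E=2994176/1057923] → run D
t=8: vr[B=1549824/657763 D=9721856/4979491 E=2994176/1057923] → run D
t=9: vr[B=1549824/657763 D=12282880/4979491 E=2994176/1057923] → run B
t=10: vr[B=2830336/657763 D=12282880/4979491 E=2994176/1057923] → run D
t=11: vr[B=2830336/657763 D=14843904/4979491 E=2994176/1057923] → run E
t=12: vr[B=2830336/657763 D=14843904/4979491 E=5555200/1057923] → run D
t=13: vr[B=2830336/657763 D=17404928/4979491 E=5555200/1057923] → run D
t=14: vr[B=2830336/657763 D=19965952/4979491 E=5555200/1057923] → run D
t=15: vr[B=2830336/657763 E=5555200/1057923] → run B
t=16: vr[E=5555200/1057923] → run E
t=17: vr[E=2705408/352641] → run E
t=18: vr[E=10677248/1057923] → run E
t=19: vr[E=13238272/1057923] → run E
t=20: (idle)
t=21: (idle)
t=22: (idle)

context switches = 12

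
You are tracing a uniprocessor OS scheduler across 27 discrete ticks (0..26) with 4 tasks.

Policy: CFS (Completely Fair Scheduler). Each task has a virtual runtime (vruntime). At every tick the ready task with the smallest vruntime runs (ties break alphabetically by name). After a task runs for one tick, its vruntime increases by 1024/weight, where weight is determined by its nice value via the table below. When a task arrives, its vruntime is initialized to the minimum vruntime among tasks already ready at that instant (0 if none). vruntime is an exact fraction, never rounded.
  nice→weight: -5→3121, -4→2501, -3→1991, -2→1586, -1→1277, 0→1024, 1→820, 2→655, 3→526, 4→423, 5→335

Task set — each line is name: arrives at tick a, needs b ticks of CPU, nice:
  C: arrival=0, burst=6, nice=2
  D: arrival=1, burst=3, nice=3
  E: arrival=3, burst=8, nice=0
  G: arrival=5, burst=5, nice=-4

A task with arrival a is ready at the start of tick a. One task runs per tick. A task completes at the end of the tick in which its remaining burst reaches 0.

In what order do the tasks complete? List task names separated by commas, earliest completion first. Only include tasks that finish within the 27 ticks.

completion order = G, D, C, E

t=0: vr[C=0] → run C
t=1: vr[C=1024/655 D=1024/655] → run C
t=2: vr[C=2048/655 D=1024/655] → run D
t=3: vr[C=2048/655 D=604672/172265 E=2048/655] → run C
t=4: vr[C=3072/655 D=604672/172265 E=2048/655] → run E
t=5: vr[C=3072/655 D=604672/172265 E=2703/655 G=604672/172265] → run D
t=6: vr[C=3072/655 D=940032/172265 E=2703/655 G=604672/172265] → run G
t=7: vr[C=3072/655 D=940032/172265 E=2703/655 G=1688684032/430834765] → run G
t=8: vr[C=3072/655 D=940032/172265 E=2703/655 G=1865083392/430834765] → run E
t=9: vr[C=3072/655 D=940032/172265 E=3358/655 G=1865083392/430834765] → run G
t=10: vr[C=3072/655 D=940032/172265 E=3358/655 G=2041482752/430834765] → run C
t=11: vr[C=4096/655 D=940032/172265 E=3358/655 G=2041482752/430834765] → run G
t=12: vr[C=4096/655 D=940032/172265 E=3358/655 G=2217882112/430834765] → run E
t=13: vr[C=4096/655 D=940032/172265 E=4013/655 G=2217882112/430834765] → run G
t=14: vr[C=4096/655 D=940032/172265 E=4013/655] → run D
t=15: vr[C=4096/655 E=4013/655] → run E
t=16: vr[C=4096/655 E=4668/655] → run C
t=17: vr[C=1024/131 E=4668/655] → run E
t=18: vr[C=1024/131 E=5323/655] → run C
t=19: vr[E=5323/655] → run E
t=20: vr[E=5978/655] → run E
t=21: vr[E=6633/655] → run E
t=22: (idle)
t=23: (idle)
t=24: (idle)
t=25: (idle)
t=26: (idle)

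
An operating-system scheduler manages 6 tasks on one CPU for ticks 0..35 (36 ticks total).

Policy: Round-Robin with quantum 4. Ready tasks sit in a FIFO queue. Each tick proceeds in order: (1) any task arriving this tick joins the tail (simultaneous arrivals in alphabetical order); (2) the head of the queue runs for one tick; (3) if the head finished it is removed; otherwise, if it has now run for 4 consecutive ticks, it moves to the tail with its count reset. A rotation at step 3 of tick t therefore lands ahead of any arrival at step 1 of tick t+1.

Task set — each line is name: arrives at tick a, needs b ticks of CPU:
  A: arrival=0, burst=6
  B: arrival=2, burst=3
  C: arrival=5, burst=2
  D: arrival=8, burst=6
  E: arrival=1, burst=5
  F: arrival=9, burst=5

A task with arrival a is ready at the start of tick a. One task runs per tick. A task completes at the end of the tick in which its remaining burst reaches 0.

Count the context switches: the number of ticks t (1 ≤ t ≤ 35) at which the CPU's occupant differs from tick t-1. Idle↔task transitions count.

t=0: queue=[A] q_used=0 → run A
t=1: queue=[A,E] q_used=1 → run A
t=2: queue=[A,E,B] q_used=2 → run A
t=3: queue=[A,E,B] q_used=3 → run A
t=4: queue=[E,B,A] q_used=0 → run E
t=5: queue=[E,B,A,C] q_used=1 → run E
t=6: queue=[E,B,A,C] q_used=2 → run E
t=7: queue=[E,B,A,C] q_used=3 → run E
t=8: queue=[B,A,C,E,D] q_used=0 → run B
t=9: queue=[B,A,C,E,D,F] q_used=1 → run B
t=10: queue=[B,A,C,E,D,F] q_used=2 → run B
t=11: queue=[A,C,E,D,F] q_used=0 → run A
t=12: queue=[A,C,E,D,F] q_used=1 → run A
t=13: queue=[C,E,D,F] q_used=0 → run C
t=14: queue=[C,E,D,F] q_used=1 → run C
t=15: queue=[E,D,F] q_used=0 → run E
t=16: queue=[D,F] q_used=0 → run D
t=17: queue=[D,F] q_used=1 → run D
t=18: queue=[D,F] q_used=2 → run D
t=19: queue=[D,F] q_used=3 → run D
t=20: queue=[F,D] q_used=0 → run F
t=21: queue=[F,D] q_used=1 → run F
t=22: queue=[F,D] q_used=2 → run F
t=23: queue=[F,D] q_used=3 → run F
t=24: queue=[D,F] q_used=0 → run D
t=25: queue=[D,F] q_used=1 → run D
t=26: queue=[F] q_used=0 → run F
t=27: (idle)
t=28: (idle)
t=29: (idle)
t=30: (idle)
t=31: (idle)
t=32: (idle)
t=33: (idle)
t=34: (idle)
t=35: (idle)

context switches = 10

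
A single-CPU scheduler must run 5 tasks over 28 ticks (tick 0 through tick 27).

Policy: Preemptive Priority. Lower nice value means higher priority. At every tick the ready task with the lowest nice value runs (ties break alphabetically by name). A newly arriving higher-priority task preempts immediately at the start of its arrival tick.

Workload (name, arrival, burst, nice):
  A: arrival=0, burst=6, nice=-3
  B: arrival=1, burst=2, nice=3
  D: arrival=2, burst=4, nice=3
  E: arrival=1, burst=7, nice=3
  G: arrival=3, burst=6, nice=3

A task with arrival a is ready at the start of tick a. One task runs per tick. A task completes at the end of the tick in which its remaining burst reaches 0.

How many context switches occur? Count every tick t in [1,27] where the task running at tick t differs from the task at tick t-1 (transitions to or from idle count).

t=0: ready={A} → run A
t=1: ready={A,B,E} → run A
t=2: ready={A,B,D,E} → run A
t=3: ready={A,B,D,E,G} → run A
t=4: ready={A,B,D,E,G} → run A
t=5: ready={A,B,D,E,G} → run A
t=6: ready={B,D,E,G} → run B
t=7: ready={B,D,E,G} → run B
t=8: ready={D,E,G} → run D
t=9: ready={D,E,G} → run D
t=10: ready={D,E,G} → run D
t=11: ready={D,E,G} → run D
t=12: ready={E,G} → run E
t=13: ready={E,G} → run E
t=14: ready={E,G} → run E
t=15: ready={E,G} → run E
t=16: ready={E,G} → run E
t=17: ready={E,G} → run E
t=18: ready={E,G} → run E
t=19: ready={G} → run G
t=20: ready={G} → run G
t=21: ready={G} → run G
t=22: ready={G} → run G
t=23: ready={G} → run G
t=24: ready={G} → run G
t=25: (idle)
t=26: (idle)
t=27: (idle)

context switches = 5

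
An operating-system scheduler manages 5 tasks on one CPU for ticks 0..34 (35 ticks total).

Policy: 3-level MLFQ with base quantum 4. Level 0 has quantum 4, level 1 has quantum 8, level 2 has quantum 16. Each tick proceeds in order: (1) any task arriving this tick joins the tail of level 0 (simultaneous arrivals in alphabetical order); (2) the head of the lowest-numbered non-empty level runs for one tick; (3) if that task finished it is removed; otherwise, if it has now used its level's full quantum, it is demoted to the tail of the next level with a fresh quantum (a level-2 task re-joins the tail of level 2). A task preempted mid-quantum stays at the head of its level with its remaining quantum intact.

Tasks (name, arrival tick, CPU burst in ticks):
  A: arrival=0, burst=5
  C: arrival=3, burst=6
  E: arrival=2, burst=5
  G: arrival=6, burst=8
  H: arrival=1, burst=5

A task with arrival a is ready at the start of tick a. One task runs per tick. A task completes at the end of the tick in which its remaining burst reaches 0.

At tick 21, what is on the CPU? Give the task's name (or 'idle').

t=0: L0/L1/L2 = A/-/- → run A
t=1: L0/L1/L2 = AH/-/- → run A
t=2: L0/L1/L2 = AHE/-/- → run A
t=3: L0/L1/L2 = AHEC/-/- → run A
t=4: L0/L1/L2 = HEC/A/- → run H
t=5: L0/L1/L2 = HEC/A/- → run H
t=6: L0/L1/L2 = HECG/A/- → run H
t=7: L0/L1/L2 = HECG/A/- → run H
t=8: L0/L1/L2 = ECG/AH/- → run E
t=9: L0/L1/L2 = ECG/AH/- → run E
t=10: L0/L1/L2 = ECG/AH/- → run E
t=11: L0/L1/L2 = ECG/AH/- → run E
t=12: L0/L1/L2 = CG/AHE/- → run C
t=13: L0/L1/L2 = CG/AHE/- → run C
t=14: L0/L1/L2 = CG/AHE/- → run C
t=15: L0/L1/L2 = CG/AHE/- → run C
t=16: L0/L1/L2 = G/AHEC/- → run G
t=17: L0/L1/L2 = G/AHEC/- → run G
t=18: L0/L1/L2 = G/AHEC/- → run G
t=19: L0/L1/L2 = G/AHEC/- → run G
t=20: L0/L1/L2 = -/AHECG/- → run A
t=21: L0/L1/L2 = -/HECG/- → run H
t=22: L0/L1/L2 = -/ECG/- → run E
t=23: L0/L1/L2 = -/CG/- → run C
t=24: L0/L1/L2 = -/CG/- → run C
t=25: L0/L1/L2 = -/G/- → run G
t=26: L0/L1/L2 = -/G/- → run G
t=27: L0/L1/L2 = -/G/- → run G
t=28: L0/L1/L2 = -/G/- → run G
t=29: (idle)
t=30: (idle)
t=31: (idle)
t=32: (idle)
t=33: (idle)
t=34: (idle)

running at tick 21 = H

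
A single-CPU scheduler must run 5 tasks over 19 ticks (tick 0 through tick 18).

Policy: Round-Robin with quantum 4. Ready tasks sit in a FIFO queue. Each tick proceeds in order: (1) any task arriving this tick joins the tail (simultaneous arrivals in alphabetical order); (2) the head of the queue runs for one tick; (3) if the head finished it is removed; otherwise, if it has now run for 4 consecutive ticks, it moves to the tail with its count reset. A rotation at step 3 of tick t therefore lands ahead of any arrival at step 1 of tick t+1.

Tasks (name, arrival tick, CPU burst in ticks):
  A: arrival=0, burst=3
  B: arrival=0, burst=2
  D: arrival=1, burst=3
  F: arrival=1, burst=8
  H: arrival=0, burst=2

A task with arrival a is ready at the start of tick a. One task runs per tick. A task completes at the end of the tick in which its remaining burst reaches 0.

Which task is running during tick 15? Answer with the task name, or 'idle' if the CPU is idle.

running at tick 15 = F

t=0: queue=[A,B,H] q_used=0 → run A
t=1: queue=[A,B,H,D,F] q_used=1 → run A
t=2: queue=[A,B,H,D,F] q_used=2 → run A
t=3: queue=[B,H,D,F] q_used=0 → run B
t=4: queue=[B,H,D,F] q_used=1 → run B
t=5: queue=[H,D,F] q_used=0 → run H
t=6: queue=[H,D,F] q_used=1 → run H
t=7: queue=[D,F] q_used=0 → run D
t=8: queue=[D,F] q_used=1 → run D
t=9: queue=[D,F] q_used=2 → run D
t=10: queue=[F] q_used=0 → run F
t=11: queue=[F] q_used=1 → run F
t=12: queue=[F] q_used=2 → run F
t=13: queue=[F] q_used=3 → run F
t=14: queue=[F] q_used=0 → run F
t=15: queue=[F] q_used=1 → run F
t=16: queue=[F] q_used=2 → run F
t=17: queue=[F] q_used=3 → run F
t=18: (idle)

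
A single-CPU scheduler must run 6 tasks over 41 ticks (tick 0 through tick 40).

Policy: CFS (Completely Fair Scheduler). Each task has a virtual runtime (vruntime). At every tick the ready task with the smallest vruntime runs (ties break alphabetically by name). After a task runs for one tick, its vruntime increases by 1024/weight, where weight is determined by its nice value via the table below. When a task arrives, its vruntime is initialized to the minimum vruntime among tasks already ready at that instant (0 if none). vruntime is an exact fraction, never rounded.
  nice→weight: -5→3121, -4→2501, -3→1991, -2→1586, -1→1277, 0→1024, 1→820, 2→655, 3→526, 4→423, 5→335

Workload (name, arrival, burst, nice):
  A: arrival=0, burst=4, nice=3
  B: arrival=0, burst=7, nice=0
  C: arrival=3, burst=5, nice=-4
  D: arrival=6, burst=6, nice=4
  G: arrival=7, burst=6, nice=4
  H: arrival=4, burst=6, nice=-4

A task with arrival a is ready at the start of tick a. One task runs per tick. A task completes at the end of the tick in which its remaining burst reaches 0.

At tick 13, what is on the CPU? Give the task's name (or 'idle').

running at tick 13 = B

t=0: vr[A=0 B=0] → run A
t=1: vr[A=512/263 B=0] → run B
t=2: vr[A=512/263 B=1] → run B
t=3: vr[A=512/263 B=2 C=512/263] → run A
t=4: vr[A=1024/263 B=2 C=512/263 H=512/263] → run C
t=5: vr[A=1024/263 B=2 C=1549824/657763 H=512/263] → run H
t=6: vr[A=1024/263 B=2 C=1549824/657763 D=2 H=1549824/657763] → run B
t=7: vr[A=1024/263 B=3 C=1549824/657763 D=2 G=2 H=1549824/657763] → run D
t=8: vr[A=1024/263 B=3 C=1549824/657763 D=1870/423 G=2 H=1549824/657763] → run G
t=9: vr[A=1024/263 B=3 C=1549824/657763 D=1870/423 G=1870/423 H=1549824/657763] → run C
t=10: vr[A=1024/263 B=3 C=1819136/657763 D=1870/423 G=1870/423 H=1549824/657763] → run H
t=11: vr[A=1024/263 B=3 C=1819136/657763 D=1870/423 G=1870/423 H=1819136/657763] → run C
t=12: vr[A=1024/263 B=3 C=2088448/657763 D=1870/423 G=1870/423 H=1819136/657763] → run H
t=13: vr[A=1024/263 B=3 C=2088448/657763 D=1870/423 G=1870/423 H=2088448/657763] → run B
t=14: vr[A=1024/263 B=4 C=2088448/657763 D=1870/423 G=1870/423 H=2088448/657763] → run C
t=15: vr[A=1024/263 B=4 C=2357760/657763 D=1870/423 G=1870/423 H=2088448/657763] → run H
t=16: vr[A=1024/263 B=4 C=2357760/657763 D=1870/423 G=1870/423 H=2357760/657763] → run C
t=17: vr[A=1024/263 B=4 D=1870/423 G=1870/423 H=2357760/657763] → run H
t=18: vr[A=1024/263 B=4 D=1870/423 G=1870/423 H=2627072/657763] → run A
t=19: vr[A=1536/263 B=4 D=1870/423 G=1870/423 H=2627072/657763] → run H
t=20: vr[A=1536/263 B=4 D=1870/423 G=1870/423] → run B
t=21: vr[A=1536/263 B=5 D=1870/423 G=1870/423] → run D
t=22: vr[A=1536/263 B=5 D=2894/423 G=1870/423] → run G
t=23: vr[A=1536/263 B=5 D=2894/423 G=2894/423] → run B
t=24: vr[A=1536/263 B=6 D=2894/423 G=2894/423] → run A
t=25: vr[B=6 D=2894/423 G=2894/423] → run B
t=26: vr[D=2894/423 G=2894/423] → run D
t=27: vr[D=1306/141 G=2894/423] → run G
t=28: vr[D=1306/141 G=1306/141] → run D
t=29: vr[D=4942/423 G=1306/141] → run G
t=30: vr[D=4942/423 G=4942/423] → run D
t=31: vr[D=5966/423 G=4942/423] → run G
t=32: vr[D=5966/423 G=5966/423] → run D
t=33: vr[G=5966/423] → run G
t=34: (idle)
t=35: (idle)
t=36: (idle)
t=37: (idle)
t=38: (idle)
t=39: (idle)
t=40: (idle)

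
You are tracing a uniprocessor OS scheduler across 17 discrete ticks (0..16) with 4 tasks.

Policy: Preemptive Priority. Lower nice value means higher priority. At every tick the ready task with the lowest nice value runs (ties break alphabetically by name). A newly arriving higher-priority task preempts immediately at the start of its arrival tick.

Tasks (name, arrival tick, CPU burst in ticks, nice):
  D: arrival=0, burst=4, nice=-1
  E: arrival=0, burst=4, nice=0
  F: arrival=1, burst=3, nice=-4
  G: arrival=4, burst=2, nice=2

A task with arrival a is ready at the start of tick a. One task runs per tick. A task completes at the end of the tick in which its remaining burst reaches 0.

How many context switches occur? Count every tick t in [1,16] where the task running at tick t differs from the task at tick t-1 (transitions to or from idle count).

t=0: ready={D,E} → run D
t=1: ready={D,E,F} → run F
t=2: ready={D,E,F} → run F
t=3: ready={D,E,F} → run F
t=4: ready={D,E,G} → run D
t=5: ready={D,E,G} → run D
t=6: ready={D,E,G} → run D
t=7: ready={E,G} → run E
t=8: ready={E,G} → run E
t=9: ready={E,G} → run E
t=10: ready={E,G} → run E
t=11: ready={G} → run G
t=12: ready={G} → run G
t=13: (idle)
t=14: (idle)
t=15: (idle)
t=16: (idle)

context switches = 5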